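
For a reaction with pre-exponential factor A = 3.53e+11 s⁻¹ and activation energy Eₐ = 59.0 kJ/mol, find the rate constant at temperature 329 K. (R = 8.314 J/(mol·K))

1.51e+02 s⁻¹

Step 1: Use the Arrhenius equation: k = A × exp(-Eₐ/RT)
Step 2: Convert Eₐ to J/mol: 59.0 kJ/mol = 59000 J/mol
Step 3: Calculate the exponent: -Eₐ/(RT) = -59000/(8.314 × 329) = -21.56980
Step 4: k = 3.53e+11 × exp(-21.56980)
Step 5: k = 3.53e+11 × 4.28899e-10 = 1.5140e+02 s⁻¹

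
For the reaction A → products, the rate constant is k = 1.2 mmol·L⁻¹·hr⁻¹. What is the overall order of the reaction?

zeroth order (0)

Step 1: The units of k for an nth-order reaction are (concentration)^(1-n)·(time)⁻¹.
Step 2: Here k has units mmol·L⁻¹·hr⁻¹, so the concentration exponent is 1.
Step 3: 1 - n = 1 ⇒ n = 0. The reaction is zeroth order.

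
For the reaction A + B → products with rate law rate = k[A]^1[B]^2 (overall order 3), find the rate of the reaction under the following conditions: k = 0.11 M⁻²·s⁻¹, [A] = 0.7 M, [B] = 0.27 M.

0.005613 M/s

Step 1: The rate law is rate = k[A]^1[B]^2, overall order = 1+2 = 3
Step 2: Substitute values: rate = 0.11 × (0.7)^1 × (0.27)^2
Step 3: rate = 0.11 × 0.7 × 0.0729 = 0.0056133 M/s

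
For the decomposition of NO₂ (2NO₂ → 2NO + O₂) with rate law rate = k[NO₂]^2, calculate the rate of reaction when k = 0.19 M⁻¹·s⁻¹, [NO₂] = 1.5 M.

0.4275 M/s

Step 1: Identify the rate law: rate = k[NO₂]^2
Step 2: Substitute values: rate = 0.19 × (1.5)^2
Step 3: Calculate: rate = 0.19 × 2.25 = 0.4275 M/s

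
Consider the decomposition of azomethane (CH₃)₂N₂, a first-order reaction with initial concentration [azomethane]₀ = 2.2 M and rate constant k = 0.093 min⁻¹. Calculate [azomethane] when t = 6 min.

1.259 M

Step 1: For a first-order reaction: [azomethane] = [azomethane]₀ × e^(-kt)
Step 2: [azomethane] = 2.2 × e^(-0.093 × 6)
Step 3: [azomethane] = 2.2 × e^(-0.558)
Step 4: [azomethane] = 2.2 × 0.572353 = 1.259 M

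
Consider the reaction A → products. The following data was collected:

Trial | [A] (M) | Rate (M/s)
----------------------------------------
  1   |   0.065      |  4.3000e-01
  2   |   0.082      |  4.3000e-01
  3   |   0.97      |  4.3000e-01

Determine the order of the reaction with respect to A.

zeroth order (0)

Step 1: Compare trials - when concentration changes, rate stays constant.
Step 2: rate₂/rate₁ = 4.3000e-01/4.3000e-01 = 1
Step 3: [A]₂/[A]₁ = 0.082/0.065 = 1.262
Step 4: Since rate ratio ≈ (conc ratio)^0, the reaction is zeroth order.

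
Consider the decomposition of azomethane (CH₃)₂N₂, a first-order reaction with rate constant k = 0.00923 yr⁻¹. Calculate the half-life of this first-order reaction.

75.1 yr

Step 1: For a first-order reaction, t₁/₂ = ln(2)/k
Step 2: t₁/₂ = ln(2)/0.00923
Step 3: t₁/₂ = 0.6931/0.00923 = 75.1 yr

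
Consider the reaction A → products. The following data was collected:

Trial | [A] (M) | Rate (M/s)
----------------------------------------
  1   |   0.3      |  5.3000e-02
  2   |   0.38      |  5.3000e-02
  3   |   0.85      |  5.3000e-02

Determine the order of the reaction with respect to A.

zeroth order (0)

Step 1: Compare trials - when concentration changes, rate stays constant.
Step 2: rate₂/rate₁ = 5.3000e-02/5.3000e-02 = 1
Step 3: [A]₂/[A]₁ = 0.38/0.3 = 1.267
Step 4: Since rate ratio ≈ (conc ratio)^0, the reaction is zeroth order.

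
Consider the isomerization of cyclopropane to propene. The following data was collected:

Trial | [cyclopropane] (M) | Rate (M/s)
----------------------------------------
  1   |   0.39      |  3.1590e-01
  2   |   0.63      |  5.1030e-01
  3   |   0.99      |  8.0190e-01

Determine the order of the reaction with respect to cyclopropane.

first order (1)

Step 1: Compare trials to find order n where rate₂/rate₁ = ([cyclopropane]₂/[cyclopropane]₁)^n
Step 2: rate₂/rate₁ = 5.1030e-01/3.1590e-01 = 1.615
Step 3: [cyclopropane]₂/[cyclopropane]₁ = 0.63/0.39 = 1.615
Step 4: n = ln(1.615)/ln(1.615) = 1.00 ≈ 1
Step 5: The reaction is first order in cyclopropane.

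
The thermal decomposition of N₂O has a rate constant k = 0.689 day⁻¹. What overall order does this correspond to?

first order (1)

Step 1: The units of k for an nth-order reaction are (concentration)^(1-n)·(time)⁻¹.
Step 2: Here k has units day⁻¹, so the concentration exponent is 0.
Step 3: 1 - n = 0 ⇒ n = 1. The reaction is first order.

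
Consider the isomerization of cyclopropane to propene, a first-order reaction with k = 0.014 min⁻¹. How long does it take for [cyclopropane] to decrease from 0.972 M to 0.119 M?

150 min

Step 1: For first-order: t = ln([cyclopropane]₀/[cyclopropane])/k
Step 2: t = ln(0.972/0.119)/0.014
Step 3: t = ln(8.168)/0.014
Step 4: t = 2.1/0.014 = 150 min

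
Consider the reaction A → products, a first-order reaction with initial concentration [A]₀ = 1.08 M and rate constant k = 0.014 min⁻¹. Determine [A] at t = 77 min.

0.3675 M

Step 1: For a first-order reaction: [A] = [A]₀ × e^(-kt)
Step 2: [A] = 1.08 × e^(-0.014 × 77)
Step 3: [A] = 1.08 × e^(-1.078)
Step 4: [A] = 1.08 × 0.340275 = 0.3675 M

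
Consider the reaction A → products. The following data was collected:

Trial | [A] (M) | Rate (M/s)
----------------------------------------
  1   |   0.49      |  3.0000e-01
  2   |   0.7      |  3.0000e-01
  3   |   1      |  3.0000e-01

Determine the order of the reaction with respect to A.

zeroth order (0)

Step 1: Compare trials - when concentration changes, rate stays constant.
Step 2: rate₂/rate₁ = 3.0000e-01/3.0000e-01 = 1
Step 3: [A]₂/[A]₁ = 0.7/0.49 = 1.429
Step 4: Since rate ratio ≈ (conc ratio)^0, the reaction is zeroth order.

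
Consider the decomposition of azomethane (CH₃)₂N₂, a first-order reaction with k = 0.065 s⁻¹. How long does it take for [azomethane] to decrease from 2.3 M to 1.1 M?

11.35 s

Step 1: For first-order: t = ln([azomethane]₀/[azomethane])/k
Step 2: t = ln(2.3/1.1)/0.065
Step 3: t = ln(2.091)/0.065
Step 4: t = 0.7376/0.065 = 11.35 s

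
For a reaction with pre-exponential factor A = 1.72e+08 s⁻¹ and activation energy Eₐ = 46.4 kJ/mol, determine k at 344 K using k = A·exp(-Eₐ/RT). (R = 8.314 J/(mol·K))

1.55e+01 s⁻¹

Step 1: Use the Arrhenius equation: k = A × exp(-Eₐ/RT)
Step 2: Convert Eₐ to J/mol: 46.4 kJ/mol = 46400 J/mol
Step 3: Calculate the exponent: -Eₐ/(RT) = -46400/(8.314 × 344) = -16.22369
Step 4: k = 1.72e+08 × exp(-16.22369)
Step 5: k = 1.72e+08 × 8.99790e-08 = 1.5476e+01 s⁻¹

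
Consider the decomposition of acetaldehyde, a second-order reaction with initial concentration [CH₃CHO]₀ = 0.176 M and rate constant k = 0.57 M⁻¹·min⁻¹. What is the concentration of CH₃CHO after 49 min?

0.02975 M

Step 1: For a second-order reaction: 1/[CH₃CHO] = 1/[CH₃CHO]₀ + kt
Step 2: 1/[CH₃CHO] = 1/0.176 + 0.57 × 49
Step 3: 1/[CH₃CHO] = 5.682 + 27.93 = 33.61
Step 4: [CH₃CHO] = 1/33.61 = 0.02975 M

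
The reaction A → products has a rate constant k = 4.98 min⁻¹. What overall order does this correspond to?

first order (1)

Step 1: The units of k for an nth-order reaction are (concentration)^(1-n)·(time)⁻¹.
Step 2: Here k has units min⁻¹, so the concentration exponent is 0.
Step 3: 1 - n = 0 ⇒ n = 1. The reaction is first order.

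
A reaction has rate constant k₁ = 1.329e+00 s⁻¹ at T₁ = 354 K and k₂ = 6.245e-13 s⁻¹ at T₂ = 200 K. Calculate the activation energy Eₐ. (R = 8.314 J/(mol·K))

108.5 kJ/mol

Step 1: Use the two-temperature Arrhenius form: ln(k₂/k₁) = -Eₐ/R × (1/T₂ - 1/T₁)
Step 2: ln(k₂/k₁) = ln(6.245e-13/1.329e+00) = ln(4.69902e-13) = -28.3863
Step 3: 1/T₂ - 1/T₁ = 1/200 - 1/354 = 2.175141e-03 K⁻¹
Step 4: Eₐ = -R × ln(k₂/k₁) / (1/T₂ - 1/T₁) = -8.314 × -28.3863 / 2.175141e-03
Step 5: Eₐ = 1.0850e+05 J/mol = 108.5 kJ/mol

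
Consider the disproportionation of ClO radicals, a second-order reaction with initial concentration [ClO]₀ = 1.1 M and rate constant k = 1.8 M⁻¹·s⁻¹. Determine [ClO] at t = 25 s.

0.02178 M

Step 1: For a second-order reaction: 1/[ClO] = 1/[ClO]₀ + kt
Step 2: 1/[ClO] = 1/1.1 + 1.8 × 25
Step 3: 1/[ClO] = 0.9091 + 45 = 45.91
Step 4: [ClO] = 1/45.91 = 0.02178 M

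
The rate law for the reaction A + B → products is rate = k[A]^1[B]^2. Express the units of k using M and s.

M⁻²·s⁻¹

Step 1: Overall order = 1 + 2 = 3.
Step 2: rate has units M·s⁻¹; [A]^1[B]^2 has units M^3.
Step 3: k = rate/([A]^1[B]^2), so units of k = M^(1-3)·s⁻¹ = M⁻²·s⁻¹.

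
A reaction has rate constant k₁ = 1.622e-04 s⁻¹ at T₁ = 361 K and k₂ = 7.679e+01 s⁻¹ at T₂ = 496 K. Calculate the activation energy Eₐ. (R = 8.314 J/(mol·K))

144.1 kJ/mol

Step 1: Use the two-temperature Arrhenius form: ln(k₂/k₁) = -Eₐ/R × (1/T₂ - 1/T₁)
Step 2: ln(k₂/k₁) = ln(7.679e+01/1.622e-04) = ln(473428) = 13.0678
Step 3: 1/T₂ - 1/T₁ = 1/496 - 1/361 = -7.539541e-04 K⁻¹
Step 4: Eₐ = -R × ln(k₂/k₁) / (1/T₂ - 1/T₁) = -8.314 × 13.0678 / -7.539541e-04
Step 5: Eₐ = 1.4410e+05 J/mol = 144.1 kJ/mol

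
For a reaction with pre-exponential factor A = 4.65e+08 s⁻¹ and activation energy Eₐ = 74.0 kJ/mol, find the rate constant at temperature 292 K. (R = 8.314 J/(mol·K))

2.69e-05 s⁻¹

Step 1: Use the Arrhenius equation: k = A × exp(-Eₐ/RT)
Step 2: Convert Eₐ to J/mol: 74.0 kJ/mol = 74000 J/mol
Step 3: Calculate the exponent: -Eₐ/(RT) = -74000/(8.314 × 292) = -30.48168
Step 4: k = 4.65e+08 × exp(-30.48168)
Step 5: k = 4.65e+08 × 5.78062e-14 = 2.6880e-05 s⁻¹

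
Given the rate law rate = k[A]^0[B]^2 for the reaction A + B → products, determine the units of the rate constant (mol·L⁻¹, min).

(mol·L⁻¹)⁻¹·min⁻¹

Step 1: Overall order = 0 + 2 = 2.
Step 2: rate has units mol·L⁻¹·min⁻¹; [A]^0[B]^2 has units (mol·L⁻¹)^2.
Step 3: k = rate/([A]^0[B]^2), so units of k = (mol·L⁻¹)^(1-2)·min⁻¹ = (mol·L⁻¹)⁻¹·min⁻¹.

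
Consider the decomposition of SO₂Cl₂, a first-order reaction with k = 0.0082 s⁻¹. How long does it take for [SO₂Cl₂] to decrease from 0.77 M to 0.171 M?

183.5 s

Step 1: For first-order: t = ln([SO₂Cl₂]₀/[SO₂Cl₂])/k
Step 2: t = ln(0.77/0.171)/0.0082
Step 3: t = ln(4.503)/0.0082
Step 4: t = 1.505/0.0082 = 183.5 s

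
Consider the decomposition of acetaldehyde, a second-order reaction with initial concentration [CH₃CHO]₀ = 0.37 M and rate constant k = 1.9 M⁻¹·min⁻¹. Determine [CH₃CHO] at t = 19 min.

0.02577 M

Step 1: For a second-order reaction: 1/[CH₃CHO] = 1/[CH₃CHO]₀ + kt
Step 2: 1/[CH₃CHO] = 1/0.37 + 1.9 × 19
Step 3: 1/[CH₃CHO] = 2.703 + 36.1 = 38.8
Step 4: [CH₃CHO] = 1/38.8 = 0.02577 M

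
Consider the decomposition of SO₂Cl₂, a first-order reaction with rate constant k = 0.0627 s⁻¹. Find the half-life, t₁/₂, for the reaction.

11.05 s

Step 1: For a first-order reaction, t₁/₂ = ln(2)/k
Step 2: t₁/₂ = ln(2)/0.0627
Step 3: t₁/₂ = 0.6931/0.0627 = 11.05 s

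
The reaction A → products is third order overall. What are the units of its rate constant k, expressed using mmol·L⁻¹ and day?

(mmol·L⁻¹)⁻²·day⁻¹

Step 1: For overall order n, rate = k × (concentration)^n.
Step 2: Rate has units mmol·L⁻¹·day⁻¹; concentration term has units (mmol·L⁻¹)^3.
Step 3: k = rate / (concentration)^n, so units of k = (mmol·L⁻¹)^(1-3)·day⁻¹ = (mmol·L⁻¹)⁻²·day⁻¹.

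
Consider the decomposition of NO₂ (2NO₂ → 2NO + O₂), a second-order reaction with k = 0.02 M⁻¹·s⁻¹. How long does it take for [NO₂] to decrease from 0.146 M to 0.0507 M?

643.7 s

Step 1: For second-order: t = (1/[NO₂] - 1/[NO₂]₀)/k
Step 2: t = (1/0.0507 - 1/0.146)/0.02
Step 3: t = (19.72 - 6.849)/0.02
Step 4: t = 12.87/0.02 = 643.7 s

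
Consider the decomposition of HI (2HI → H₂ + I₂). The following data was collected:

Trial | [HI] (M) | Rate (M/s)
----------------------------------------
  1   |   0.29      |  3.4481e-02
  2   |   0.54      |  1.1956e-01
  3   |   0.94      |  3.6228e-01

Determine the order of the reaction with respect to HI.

second order (2)

Step 1: Compare trials to find order n where rate₂/rate₁ = ([HI]₂/[HI]₁)^n
Step 2: rate₂/rate₁ = 1.1956e-01/3.4481e-02 = 3.467
Step 3: [HI]₂/[HI]₁ = 0.54/0.29 = 1.862
Step 4: n = ln(3.467)/ln(1.862) = 2.00 ≈ 2
Step 5: The reaction is second order in HI.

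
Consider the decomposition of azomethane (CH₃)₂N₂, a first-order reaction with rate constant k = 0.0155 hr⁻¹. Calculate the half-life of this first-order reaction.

44.72 hr

Step 1: For a first-order reaction, t₁/₂ = ln(2)/k
Step 2: t₁/₂ = ln(2)/0.0155
Step 3: t₁/₂ = 0.6931/0.0155 = 44.72 hr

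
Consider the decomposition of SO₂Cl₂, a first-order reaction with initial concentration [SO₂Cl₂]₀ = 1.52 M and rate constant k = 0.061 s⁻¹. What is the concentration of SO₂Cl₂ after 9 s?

0.8778 M

Step 1: For a first-order reaction: [SO₂Cl₂] = [SO₂Cl₂]₀ × e^(-kt)
Step 2: [SO₂Cl₂] = 1.52 × e^(-0.061 × 9)
Step 3: [SO₂Cl₂] = 1.52 × e^(-0.549)
Step 4: [SO₂Cl₂] = 1.52 × 0.577527 = 0.8778 M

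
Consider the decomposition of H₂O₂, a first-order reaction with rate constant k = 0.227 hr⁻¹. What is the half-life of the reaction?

3.054 hr

Step 1: For a first-order reaction, t₁/₂ = ln(2)/k
Step 2: t₁/₂ = ln(2)/0.227
Step 3: t₁/₂ = 0.6931/0.227 = 3.054 hr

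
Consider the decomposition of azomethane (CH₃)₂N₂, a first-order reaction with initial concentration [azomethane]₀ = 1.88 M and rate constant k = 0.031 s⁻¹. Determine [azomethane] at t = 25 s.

0.8661 M

Step 1: For a first-order reaction: [azomethane] = [azomethane]₀ × e^(-kt)
Step 2: [azomethane] = 1.88 × e^(-0.031 × 25)
Step 3: [azomethane] = 1.88 × e^(-0.775)
Step 4: [azomethane] = 1.88 × 0.460704 = 0.8661 M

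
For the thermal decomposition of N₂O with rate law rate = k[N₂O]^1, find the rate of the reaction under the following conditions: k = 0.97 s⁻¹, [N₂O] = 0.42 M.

0.4074 M/s

Step 1: Identify the rate law: rate = k[N₂O]^1
Step 2: Substitute values: rate = 0.97 × (0.42)^1
Step 3: Calculate: rate = 0.97 × 0.42 = 0.4074 M/s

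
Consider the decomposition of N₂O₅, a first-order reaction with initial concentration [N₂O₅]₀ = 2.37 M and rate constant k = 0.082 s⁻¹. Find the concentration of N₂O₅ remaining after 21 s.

0.4235 M

Step 1: For a first-order reaction: [N₂O₅] = [N₂O₅]₀ × e^(-kt)
Step 2: [N₂O₅] = 2.37 × e^(-0.082 × 21)
Step 3: [N₂O₅] = 2.37 × e^(-1.722)
Step 4: [N₂O₅] = 2.37 × 0.178708 = 0.4235 M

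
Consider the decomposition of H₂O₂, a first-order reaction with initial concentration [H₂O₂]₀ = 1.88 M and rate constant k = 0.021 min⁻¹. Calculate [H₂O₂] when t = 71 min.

0.4233 M

Step 1: For a first-order reaction: [H₂O₂] = [H₂O₂]₀ × e^(-kt)
Step 2: [H₂O₂] = 1.88 × e^(-0.021 × 71)
Step 3: [H₂O₂] = 1.88 × e^(-1.491)
Step 4: [H₂O₂] = 1.88 × 0.225147 = 0.4233 M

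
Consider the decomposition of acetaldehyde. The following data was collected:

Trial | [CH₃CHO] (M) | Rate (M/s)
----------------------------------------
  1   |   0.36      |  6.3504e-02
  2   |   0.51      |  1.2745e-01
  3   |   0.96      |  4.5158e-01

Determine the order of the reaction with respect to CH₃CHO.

second order (2)

Step 1: Compare trials to find order n where rate₂/rate₁ = ([CH₃CHO]₂/[CH₃CHO]₁)^n
Step 2: rate₂/rate₁ = 1.2745e-01/6.3504e-02 = 2.007
Step 3: [CH₃CHO]₂/[CH₃CHO]₁ = 0.51/0.36 = 1.417
Step 4: n = ln(2.007)/ln(1.417) = 2.00 ≈ 2
Step 5: The reaction is second order in CH₃CHO.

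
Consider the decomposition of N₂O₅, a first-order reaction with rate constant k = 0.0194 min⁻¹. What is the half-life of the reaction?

35.73 min

Step 1: For a first-order reaction, t₁/₂ = ln(2)/k
Step 2: t₁/₂ = ln(2)/0.0194
Step 3: t₁/₂ = 0.6931/0.0194 = 35.73 min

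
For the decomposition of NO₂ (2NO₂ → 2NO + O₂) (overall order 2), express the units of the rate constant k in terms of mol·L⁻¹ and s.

(mol·L⁻¹)⁻¹·s⁻¹

Step 1: For overall order n, rate = k × (concentration)^n.
Step 2: Rate has units mol·L⁻¹·s⁻¹; concentration term has units (mol·L⁻¹)^2.
Step 3: k = rate / (concentration)^n, so units of k = (mol·L⁻¹)^(1-2)·s⁻¹ = (mol·L⁻¹)⁻¹·s⁻¹.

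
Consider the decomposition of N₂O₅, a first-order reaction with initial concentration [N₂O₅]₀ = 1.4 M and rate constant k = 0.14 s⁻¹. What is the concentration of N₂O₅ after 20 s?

0.08513 M

Step 1: For a first-order reaction: [N₂O₅] = [N₂O₅]₀ × e^(-kt)
Step 2: [N₂O₅] = 1.4 × e^(-0.14 × 20)
Step 3: [N₂O₅] = 1.4 × e^(-2.8)
Step 4: [N₂O₅] = 1.4 × 0.0608101 = 0.08513 M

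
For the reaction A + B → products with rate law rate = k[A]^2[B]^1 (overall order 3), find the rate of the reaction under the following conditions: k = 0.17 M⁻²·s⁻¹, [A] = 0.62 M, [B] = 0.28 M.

0.0183 M/s

Step 1: The rate law is rate = k[A]^2[B]^1, overall order = 2+1 = 3
Step 2: Substitute values: rate = 0.17 × (0.62)^2 × (0.28)^1
Step 3: rate = 0.17 × 0.3844 × 0.28 = 0.0182974 M/s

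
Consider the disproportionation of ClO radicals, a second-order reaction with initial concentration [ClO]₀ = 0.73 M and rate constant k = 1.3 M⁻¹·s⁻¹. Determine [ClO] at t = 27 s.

0.02742 M

Step 1: For a second-order reaction: 1/[ClO] = 1/[ClO]₀ + kt
Step 2: 1/[ClO] = 1/0.73 + 1.3 × 27
Step 3: 1/[ClO] = 1.37 + 35.1 = 36.47
Step 4: [ClO] = 1/36.47 = 0.02742 M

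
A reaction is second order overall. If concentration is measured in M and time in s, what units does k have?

M⁻¹·s⁻¹

Step 1: For overall order n, rate = k × (concentration)^n.
Step 2: Rate has units M·s⁻¹; concentration term has units M^2.
Step 3: k = rate / (concentration)^n, so units of k = M^(1-2)·s⁻¹ = M⁻¹·s⁻¹.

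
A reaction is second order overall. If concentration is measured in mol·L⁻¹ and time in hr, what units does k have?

(mol·L⁻¹)⁻¹·hr⁻¹

Step 1: For overall order n, rate = k × (concentration)^n.
Step 2: Rate has units mol·L⁻¹·hr⁻¹; concentration term has units (mol·L⁻¹)^2.
Step 3: k = rate / (concentration)^n, so units of k = (mol·L⁻¹)^(1-2)·hr⁻¹ = (mol·L⁻¹)⁻¹·hr⁻¹.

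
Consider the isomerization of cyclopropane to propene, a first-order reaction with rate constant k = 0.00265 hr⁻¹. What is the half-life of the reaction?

261.6 hr

Step 1: For a first-order reaction, t₁/₂ = ln(2)/k
Step 2: t₁/₂ = ln(2)/0.00265
Step 3: t₁/₂ = 0.6931/0.00265 = 261.6 hr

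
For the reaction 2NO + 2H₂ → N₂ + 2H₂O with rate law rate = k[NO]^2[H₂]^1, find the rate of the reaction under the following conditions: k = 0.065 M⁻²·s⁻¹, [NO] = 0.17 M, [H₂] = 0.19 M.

0.0003569 M/s

Step 1: The rate law is rate = k[NO]^2[H₂]^1
Step 2: Substitute: rate = 0.065 × (0.17)^2 × (0.19)^1
Step 3: rate = 0.065 × 0.0289 × 0.19 = 0.000356915 M/s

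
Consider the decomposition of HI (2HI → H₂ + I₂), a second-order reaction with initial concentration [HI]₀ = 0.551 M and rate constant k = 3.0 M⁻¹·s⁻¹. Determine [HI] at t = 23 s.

0.01412 M

Step 1: For a second-order reaction: 1/[HI] = 1/[HI]₀ + kt
Step 2: 1/[HI] = 1/0.551 + 3.0 × 23
Step 3: 1/[HI] = 1.815 + 69 = 70.81
Step 4: [HI] = 1/70.81 = 0.01412 M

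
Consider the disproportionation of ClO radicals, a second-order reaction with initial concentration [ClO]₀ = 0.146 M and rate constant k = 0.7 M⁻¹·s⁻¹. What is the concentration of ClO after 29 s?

0.03683 M

Step 1: For a second-order reaction: 1/[ClO] = 1/[ClO]₀ + kt
Step 2: 1/[ClO] = 1/0.146 + 0.7 × 29
Step 3: 1/[ClO] = 6.849 + 20.3 = 27.15
Step 4: [ClO] = 1/27.15 = 0.03683 M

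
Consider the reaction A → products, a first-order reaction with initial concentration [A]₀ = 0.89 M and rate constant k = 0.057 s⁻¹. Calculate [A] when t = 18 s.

0.319 M

Step 1: For a first-order reaction: [A] = [A]₀ × e^(-kt)
Step 2: [A] = 0.89 × e^(-0.057 × 18)
Step 3: [A] = 0.89 × e^(-1.026)
Step 4: [A] = 0.89 × 0.358438 = 0.319 M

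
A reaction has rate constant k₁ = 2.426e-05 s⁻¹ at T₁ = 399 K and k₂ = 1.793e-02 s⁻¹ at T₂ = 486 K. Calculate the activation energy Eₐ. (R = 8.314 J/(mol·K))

122.4 kJ/mol

Step 1: Use the two-temperature Arrhenius form: ln(k₂/k₁) = -Eₐ/R × (1/T₂ - 1/T₁)
Step 2: ln(k₂/k₁) = ln(1.793e-02/2.426e-05) = ln(739.077) = 6.6054
Step 3: 1/T₂ - 1/T₁ = 1/486 - 1/399 = -4.486525e-04 K⁻¹
Step 4: Eₐ = -R × ln(k₂/k₁) / (1/T₂ - 1/T₁) = -8.314 × 6.6054 / -4.486525e-04
Step 5: Eₐ = 1.2241e+05 J/mol = 122.4 kJ/mol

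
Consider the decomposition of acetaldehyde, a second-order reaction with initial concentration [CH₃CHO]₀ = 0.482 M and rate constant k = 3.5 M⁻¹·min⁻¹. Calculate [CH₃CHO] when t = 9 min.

0.02978 M

Step 1: For a second-order reaction: 1/[CH₃CHO] = 1/[CH₃CHO]₀ + kt
Step 2: 1/[CH₃CHO] = 1/0.482 + 3.5 × 9
Step 3: 1/[CH₃CHO] = 2.075 + 31.5 = 33.57
Step 4: [CH₃CHO] = 1/33.57 = 0.02978 M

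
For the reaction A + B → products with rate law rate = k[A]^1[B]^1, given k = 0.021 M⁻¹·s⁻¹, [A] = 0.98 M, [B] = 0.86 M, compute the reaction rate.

0.0177 M/s

Step 1: The rate law is rate = k[A]^1[B]^1
Step 2: Substitute: rate = 0.021 × (0.98)^1 × (0.86)^1
Step 3: rate = 0.021 × 0.98 × 0.86 = 0.0176988 M/s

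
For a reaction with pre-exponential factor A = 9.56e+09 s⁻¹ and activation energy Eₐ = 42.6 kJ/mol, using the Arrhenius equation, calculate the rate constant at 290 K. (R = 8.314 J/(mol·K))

2.03e+02 s⁻¹

Step 1: Use the Arrhenius equation: k = A × exp(-Eₐ/RT)
Step 2: Convert Eₐ to J/mol: 42.6 kJ/mol = 42600 J/mol
Step 3: Calculate the exponent: -Eₐ/(RT) = -42600/(8.314 × 290) = -17.66858
Step 4: k = 9.56e+09 × exp(-17.66858)
Step 5: k = 9.56e+09 × 2.12145e-08 = 2.0281e+02 s⁻¹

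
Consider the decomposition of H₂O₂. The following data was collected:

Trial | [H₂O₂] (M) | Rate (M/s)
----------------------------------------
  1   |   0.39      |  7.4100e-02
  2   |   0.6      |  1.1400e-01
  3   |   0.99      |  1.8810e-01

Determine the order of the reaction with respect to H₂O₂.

first order (1)

Step 1: Compare trials to find order n where rate₂/rate₁ = ([H₂O₂]₂/[H₂O₂]₁)^n
Step 2: rate₂/rate₁ = 1.1400e-01/7.4100e-02 = 1.538
Step 3: [H₂O₂]₂/[H₂O₂]₁ = 0.6/0.39 = 1.538
Step 4: n = ln(1.538)/ln(1.538) = 1.00 ≈ 1
Step 5: The reaction is first order in H₂O₂.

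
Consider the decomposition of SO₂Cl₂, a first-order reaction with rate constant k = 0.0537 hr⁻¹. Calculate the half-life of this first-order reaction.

12.91 hr

Step 1: For a first-order reaction, t₁/₂ = ln(2)/k
Step 2: t₁/₂ = ln(2)/0.0537
Step 3: t₁/₂ = 0.6931/0.0537 = 12.91 hr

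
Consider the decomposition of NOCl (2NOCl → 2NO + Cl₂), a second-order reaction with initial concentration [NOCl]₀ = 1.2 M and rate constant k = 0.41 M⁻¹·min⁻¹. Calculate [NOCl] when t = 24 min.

0.09369 M

Step 1: For a second-order reaction: 1/[NOCl] = 1/[NOCl]₀ + kt
Step 2: 1/[NOCl] = 1/1.2 + 0.41 × 24
Step 3: 1/[NOCl] = 0.8333 + 9.84 = 10.67
Step 4: [NOCl] = 1/10.67 = 0.09369 M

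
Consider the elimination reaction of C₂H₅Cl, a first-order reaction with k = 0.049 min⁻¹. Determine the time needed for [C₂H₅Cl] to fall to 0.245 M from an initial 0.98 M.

28.29 min

Step 1: For first-order: t = ln([C₂H₅Cl]₀/[C₂H₅Cl])/k
Step 2: t = ln(0.98/0.245)/0.049
Step 3: t = ln(4)/0.049
Step 4: t = 1.386/0.049 = 28.29 min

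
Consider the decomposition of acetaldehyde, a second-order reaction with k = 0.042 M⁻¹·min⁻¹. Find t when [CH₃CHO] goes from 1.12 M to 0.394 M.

39.17 min

Step 1: For second-order: t = (1/[CH₃CHO] - 1/[CH₃CHO]₀)/k
Step 2: t = (1/0.394 - 1/1.12)/0.042
Step 3: t = (2.538 - 0.8929)/0.042
Step 4: t = 1.645/0.042 = 39.17 min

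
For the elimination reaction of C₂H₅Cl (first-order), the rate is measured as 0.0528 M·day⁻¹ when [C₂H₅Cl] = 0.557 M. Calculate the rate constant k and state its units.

0.09479 day⁻¹

Step 1: rate = k[C₂H₅Cl]^1, so k = rate / [C₂H₅Cl]^1.
Step 2: k = 0.0528 / (0.557)^1 = 0.0528 / 0.557.
Step 3: k = 0.09479 day⁻¹.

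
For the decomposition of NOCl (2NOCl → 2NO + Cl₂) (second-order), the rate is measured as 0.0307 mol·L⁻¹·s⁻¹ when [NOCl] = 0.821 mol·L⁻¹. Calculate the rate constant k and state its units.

0.04555 (mol·L⁻¹)⁻¹·s⁻¹

Step 1: rate = k[NOCl]^2, so k = rate / [NOCl]^2.
Step 2: k = 0.0307 / (0.821)^2 = 0.0307 / 0.674.
Step 3: k = 0.04555 (mol·L⁻¹)⁻¹·s⁻¹.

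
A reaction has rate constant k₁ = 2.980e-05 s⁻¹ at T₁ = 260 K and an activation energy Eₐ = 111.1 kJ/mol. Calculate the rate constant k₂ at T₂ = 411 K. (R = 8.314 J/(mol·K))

4.730e+03 s⁻¹

Step 1: Use the two-temperature Arrhenius form: ln(k₂/k₁) = -Eₐ/R × (1/T₂ - 1/T₁)
Step 2: Convert Eₐ to J/mol: 111.1 kJ/mol = 111100 J/mol
Step 3: 1/T₂ - 1/T₁ = 1/411 - 1/260 = -1.413064e-03 K⁻¹
Step 4: ln(k₂/k₁) = -111100/8.314 × -1.413064e-03 = 18.88278
Step 5: k₂ = k₁ × exp(18.88278) = 2.980e-05 × 1.58740e+08 = 4.730e+03 s⁻¹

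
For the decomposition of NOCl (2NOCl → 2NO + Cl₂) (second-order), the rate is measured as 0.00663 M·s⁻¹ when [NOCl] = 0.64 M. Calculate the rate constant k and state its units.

0.01619 M⁻¹·s⁻¹

Step 1: rate = k[NOCl]^2, so k = rate / [NOCl]^2.
Step 2: k = 0.00663 / (0.64)^2 = 0.00663 / 0.4096.
Step 3: k = 0.01619 M⁻¹·s⁻¹.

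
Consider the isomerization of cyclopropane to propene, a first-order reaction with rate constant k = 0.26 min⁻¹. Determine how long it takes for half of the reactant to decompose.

2.666 min

Step 1: For a first-order reaction, t₁/₂ = ln(2)/k
Step 2: t₁/₂ = ln(2)/0.26
Step 3: t₁/₂ = 0.6931/0.26 = 2.666 min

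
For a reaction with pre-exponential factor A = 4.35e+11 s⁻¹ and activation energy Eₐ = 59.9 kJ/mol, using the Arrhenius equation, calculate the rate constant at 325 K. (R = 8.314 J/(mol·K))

1.03e+02 s⁻¹

Step 1: Use the Arrhenius equation: k = A × exp(-Eₐ/RT)
Step 2: Convert Eₐ to J/mol: 59.9 kJ/mol = 59900 J/mol
Step 3: Calculate the exponent: -Eₐ/(RT) = -59900/(8.314 × 325) = -22.16835
Step 4: k = 4.35e+11 × exp(-22.16835)
Step 5: k = 4.35e+11 × 2.35726e-10 = 1.0254e+02 s⁻¹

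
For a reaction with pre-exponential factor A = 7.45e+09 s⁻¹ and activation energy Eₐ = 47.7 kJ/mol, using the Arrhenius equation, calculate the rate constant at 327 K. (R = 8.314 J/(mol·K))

1.79e+02 s⁻¹

Step 1: Use the Arrhenius equation: k = A × exp(-Eₐ/RT)
Step 2: Convert Eₐ to J/mol: 47.7 kJ/mol = 47700 J/mol
Step 3: Calculate the exponent: -Eₐ/(RT) = -47700/(8.314 × 327) = -17.54529
Step 4: k = 7.45e+09 × exp(-17.54529)
Step 5: k = 7.45e+09 × 2.39981e-08 = 1.7879e+02 s⁻¹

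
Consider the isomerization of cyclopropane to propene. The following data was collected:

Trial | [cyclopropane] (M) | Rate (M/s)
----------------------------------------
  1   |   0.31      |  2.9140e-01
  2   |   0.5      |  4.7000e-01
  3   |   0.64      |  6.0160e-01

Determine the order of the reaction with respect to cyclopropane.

first order (1)

Step 1: Compare trials to find order n where rate₂/rate₁ = ([cyclopropane]₂/[cyclopropane]₁)^n
Step 2: rate₂/rate₁ = 4.7000e-01/2.9140e-01 = 1.613
Step 3: [cyclopropane]₂/[cyclopropane]₁ = 0.5/0.31 = 1.613
Step 4: n = ln(1.613)/ln(1.613) = 1.00 ≈ 1
Step 5: The reaction is first order in cyclopropane.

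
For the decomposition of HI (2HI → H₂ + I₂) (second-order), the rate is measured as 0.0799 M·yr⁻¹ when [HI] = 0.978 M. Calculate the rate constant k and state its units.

0.08354 M⁻¹·yr⁻¹

Step 1: rate = k[HI]^2, so k = rate / [HI]^2.
Step 2: k = 0.0799 / (0.978)^2 = 0.0799 / 0.9565.
Step 3: k = 0.08354 M⁻¹·yr⁻¹.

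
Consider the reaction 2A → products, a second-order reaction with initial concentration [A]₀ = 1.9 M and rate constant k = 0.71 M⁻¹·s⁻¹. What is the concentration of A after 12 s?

0.1105 M

Step 1: For a second-order reaction: 1/[A] = 1/[A]₀ + kt
Step 2: 1/[A] = 1/1.9 + 0.71 × 12
Step 3: 1/[A] = 0.5263 + 8.52 = 9.046
Step 4: [A] = 1/9.046 = 0.1105 M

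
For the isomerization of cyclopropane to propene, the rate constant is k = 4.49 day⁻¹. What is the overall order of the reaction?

first order (1)

Step 1: The units of k for an nth-order reaction are (concentration)^(1-n)·(time)⁻¹.
Step 2: Here k has units day⁻¹, so the concentration exponent is 0.
Step 3: 1 - n = 0 ⇒ n = 1. The reaction is first order.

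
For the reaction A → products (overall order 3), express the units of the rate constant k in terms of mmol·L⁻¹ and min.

(mmol·L⁻¹)⁻²·min⁻¹

Step 1: For overall order n, rate = k × (concentration)^n.
Step 2: Rate has units mmol·L⁻¹·min⁻¹; concentration term has units (mmol·L⁻¹)^3.
Step 3: k = rate / (concentration)^n, so units of k = (mmol·L⁻¹)^(1-3)·min⁻¹ = (mmol·L⁻¹)⁻²·min⁻¹.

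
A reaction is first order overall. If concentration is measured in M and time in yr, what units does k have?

yr⁻¹

Step 1: For overall order n, rate = k × (concentration)^n.
Step 2: Rate has units M·yr⁻¹; concentration term has units M^1.
Step 3: k = rate / (concentration)^n, so units of k = M^(1-1)·yr⁻¹ = yr⁻¹.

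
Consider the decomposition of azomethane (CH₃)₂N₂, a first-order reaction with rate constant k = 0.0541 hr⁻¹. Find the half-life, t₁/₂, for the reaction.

12.81 hr

Step 1: For a first-order reaction, t₁/₂ = ln(2)/k
Step 2: t₁/₂ = ln(2)/0.0541
Step 3: t₁/₂ = 0.6931/0.0541 = 12.81 hr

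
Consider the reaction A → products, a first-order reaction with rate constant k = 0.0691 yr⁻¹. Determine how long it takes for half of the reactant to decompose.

10.03 yr

Step 1: For a first-order reaction, t₁/₂ = ln(2)/k
Step 2: t₁/₂ = ln(2)/0.0691
Step 3: t₁/₂ = 0.6931/0.0691 = 10.03 yr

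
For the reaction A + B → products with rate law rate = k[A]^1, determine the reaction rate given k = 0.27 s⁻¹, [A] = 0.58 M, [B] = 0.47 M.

0.1566 M/s

Step 1: The rate law is rate = k[A]^1
Step 2: Note that the rate does not depend on [B] (zero order in B).
Step 3: rate = 0.27 × (0.58)^1 = 0.1566 M/s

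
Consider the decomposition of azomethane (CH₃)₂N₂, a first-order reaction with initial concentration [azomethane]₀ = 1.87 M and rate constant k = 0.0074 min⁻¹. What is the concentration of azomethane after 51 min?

1.282 M

Step 1: For a first-order reaction: [azomethane] = [azomethane]₀ × e^(-kt)
Step 2: [azomethane] = 1.87 × e^(-0.0074 × 51)
Step 3: [azomethane] = 1.87 × e^(-0.3774)
Step 4: [azomethane] = 1.87 × 0.685642 = 1.282 M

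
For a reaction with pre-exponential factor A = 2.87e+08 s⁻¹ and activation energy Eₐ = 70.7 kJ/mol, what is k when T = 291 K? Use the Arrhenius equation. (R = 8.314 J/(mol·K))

5.84e-05 s⁻¹

Step 1: Use the Arrhenius equation: k = A × exp(-Eₐ/RT)
Step 2: Convert Eₐ to J/mol: 70.7 kJ/mol = 70700 J/mol
Step 3: Calculate the exponent: -Eₐ/(RT) = -70700/(8.314 × 291) = -29.22244
Step 4: k = 2.87e+08 × exp(-29.22244)
Step 5: k = 2.87e+08 × 2.03636e-13 = 5.8444e-05 s⁻¹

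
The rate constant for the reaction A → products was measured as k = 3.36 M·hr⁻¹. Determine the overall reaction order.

zeroth order (0)

Step 1: The units of k for an nth-order reaction are (concentration)^(1-n)·(time)⁻¹.
Step 2: Here k has units M·hr⁻¹, so the concentration exponent is 1.
Step 3: 1 - n = 1 ⇒ n = 0. The reaction is zeroth order.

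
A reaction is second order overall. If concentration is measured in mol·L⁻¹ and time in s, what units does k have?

(mol·L⁻¹)⁻¹·s⁻¹

Step 1: For overall order n, rate = k × (concentration)^n.
Step 2: Rate has units mol·L⁻¹·s⁻¹; concentration term has units (mol·L⁻¹)^2.
Step 3: k = rate / (concentration)^n, so units of k = (mol·L⁻¹)^(1-2)·s⁻¹ = (mol·L⁻¹)⁻¹·s⁻¹.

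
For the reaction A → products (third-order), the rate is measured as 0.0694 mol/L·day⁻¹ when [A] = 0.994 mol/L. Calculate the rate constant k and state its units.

0.07066 (mol/L)⁻²·day⁻¹

Step 1: rate = k[A]^3, so k = rate / [A]^3.
Step 2: k = 0.0694 / (0.994)^3 = 0.0694 / 0.9821.
Step 3: k = 0.07066 (mol/L)⁻²·day⁻¹.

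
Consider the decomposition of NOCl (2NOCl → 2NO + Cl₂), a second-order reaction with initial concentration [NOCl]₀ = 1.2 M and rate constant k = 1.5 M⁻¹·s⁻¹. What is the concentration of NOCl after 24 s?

0.02715 M

Step 1: For a second-order reaction: 1/[NOCl] = 1/[NOCl]₀ + kt
Step 2: 1/[NOCl] = 1/1.2 + 1.5 × 24
Step 3: 1/[NOCl] = 0.8333 + 36 = 36.83
Step 4: [NOCl] = 1/36.83 = 0.02715 M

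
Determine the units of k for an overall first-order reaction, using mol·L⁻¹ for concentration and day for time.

day⁻¹

Step 1: For overall order n, rate = k × (concentration)^n.
Step 2: Rate has units mol·L⁻¹·day⁻¹; concentration term has units (mol·L⁻¹)^1.
Step 3: k = rate / (concentration)^n, so units of k = (mol·L⁻¹)^(1-1)·day⁻¹ = day⁻¹.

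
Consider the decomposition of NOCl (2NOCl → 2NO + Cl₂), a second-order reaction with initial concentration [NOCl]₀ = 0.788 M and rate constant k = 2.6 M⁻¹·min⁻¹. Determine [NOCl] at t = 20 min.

0.01877 M

Step 1: For a second-order reaction: 1/[NOCl] = 1/[NOCl]₀ + kt
Step 2: 1/[NOCl] = 1/0.788 + 2.6 × 20
Step 3: 1/[NOCl] = 1.269 + 52 = 53.27
Step 4: [NOCl] = 1/53.27 = 0.01877 M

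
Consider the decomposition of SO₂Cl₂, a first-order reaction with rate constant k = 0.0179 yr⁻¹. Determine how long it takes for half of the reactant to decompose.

38.72 yr

Step 1: For a first-order reaction, t₁/₂ = ln(2)/k
Step 2: t₁/₂ = ln(2)/0.0179
Step 3: t₁/₂ = 0.6931/0.0179 = 38.72 yr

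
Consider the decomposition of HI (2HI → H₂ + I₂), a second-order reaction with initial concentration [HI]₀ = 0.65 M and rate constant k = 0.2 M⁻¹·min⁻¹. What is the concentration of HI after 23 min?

0.1629 M

Step 1: For a second-order reaction: 1/[HI] = 1/[HI]₀ + kt
Step 2: 1/[HI] = 1/0.65 + 0.2 × 23
Step 3: 1/[HI] = 1.538 + 4.6 = 6.138
Step 4: [HI] = 1/6.138 = 0.1629 M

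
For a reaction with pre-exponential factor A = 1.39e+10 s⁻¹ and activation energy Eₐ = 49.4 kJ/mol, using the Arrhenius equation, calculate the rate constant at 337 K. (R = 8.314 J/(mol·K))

3.06e+02 s⁻¹

Step 1: Use the Arrhenius equation: k = A × exp(-Eₐ/RT)
Step 2: Convert Eₐ to J/mol: 49.4 kJ/mol = 49400 J/mol
Step 3: Calculate the exponent: -Eₐ/(RT) = -49400/(8.314 × 337) = -17.63141
Step 4: k = 1.39e+10 × exp(-17.63141)
Step 5: k = 1.39e+10 × 2.20179e-08 = 3.0605e+02 s⁻¹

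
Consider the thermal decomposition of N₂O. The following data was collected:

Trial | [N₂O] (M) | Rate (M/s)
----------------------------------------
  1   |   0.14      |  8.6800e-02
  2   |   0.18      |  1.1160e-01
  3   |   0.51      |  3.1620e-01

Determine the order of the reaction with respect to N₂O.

first order (1)

Step 1: Compare trials to find order n where rate₂/rate₁ = ([N₂O]₂/[N₂O]₁)^n
Step 2: rate₂/rate₁ = 1.1160e-01/8.6800e-02 = 1.286
Step 3: [N₂O]₂/[N₂O]₁ = 0.18/0.14 = 1.286
Step 4: n = ln(1.286)/ln(1.286) = 1.00 ≈ 1
Step 5: The reaction is first order in N₂O.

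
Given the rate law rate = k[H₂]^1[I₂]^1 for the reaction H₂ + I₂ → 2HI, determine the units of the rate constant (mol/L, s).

(mol/L)⁻¹·s⁻¹

Step 1: Overall order = 1 + 1 = 2.
Step 2: rate has units mol/L·s⁻¹; [H₂]^1[I₂]^1 has units (mol/L)^2.
Step 3: k = rate/([H₂]^1[I₂]^1), so units of k = (mol/L)^(1-2)·s⁻¹ = (mol/L)⁻¹·s⁻¹.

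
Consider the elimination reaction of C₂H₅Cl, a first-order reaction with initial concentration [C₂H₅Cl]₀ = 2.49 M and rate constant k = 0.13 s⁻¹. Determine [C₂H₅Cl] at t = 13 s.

0.4595 M

Step 1: For a first-order reaction: [C₂H₅Cl] = [C₂H₅Cl]₀ × e^(-kt)
Step 2: [C₂H₅Cl] = 2.49 × e^(-0.13 × 13)
Step 3: [C₂H₅Cl] = 2.49 × e^(-1.69)
Step 4: [C₂H₅Cl] = 2.49 × 0.18452 = 0.4595 M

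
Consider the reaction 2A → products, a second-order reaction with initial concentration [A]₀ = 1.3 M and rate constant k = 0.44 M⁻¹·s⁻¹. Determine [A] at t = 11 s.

0.1783 M

Step 1: For a second-order reaction: 1/[A] = 1/[A]₀ + kt
Step 2: 1/[A] = 1/1.3 + 0.44 × 11
Step 3: 1/[A] = 0.7692 + 4.84 = 5.609
Step 4: [A] = 1/5.609 = 0.1783 M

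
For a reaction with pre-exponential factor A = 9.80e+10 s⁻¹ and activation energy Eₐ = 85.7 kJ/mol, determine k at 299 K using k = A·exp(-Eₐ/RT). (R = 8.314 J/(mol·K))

1.04e-04 s⁻¹

Step 1: Use the Arrhenius equation: k = A × exp(-Eₐ/RT)
Step 2: Convert Eₐ to J/mol: 85.7 kJ/mol = 85700 J/mol
Step 3: Calculate the exponent: -Eₐ/(RT) = -85700/(8.314 × 299) = -34.47463
Step 4: k = 9.80e+10 × exp(-34.47463)
Step 5: k = 9.80e+10 × 1.06625e-15 = 1.0449e-04 s⁻¹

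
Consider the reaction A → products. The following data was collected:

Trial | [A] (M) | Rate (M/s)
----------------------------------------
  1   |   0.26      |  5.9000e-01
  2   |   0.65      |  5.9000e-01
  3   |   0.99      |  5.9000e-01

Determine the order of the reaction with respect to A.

zeroth order (0)

Step 1: Compare trials - when concentration changes, rate stays constant.
Step 2: rate₂/rate₁ = 5.9000e-01/5.9000e-01 = 1
Step 3: [A]₂/[A]₁ = 0.65/0.26 = 2.5
Step 4: Since rate ratio ≈ (conc ratio)^0, the reaction is zeroth order.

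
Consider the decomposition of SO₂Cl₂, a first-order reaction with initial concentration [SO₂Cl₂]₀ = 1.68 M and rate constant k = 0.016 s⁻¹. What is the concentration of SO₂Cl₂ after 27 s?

1.091 M

Step 1: For a first-order reaction: [SO₂Cl₂] = [SO₂Cl₂]₀ × e^(-kt)
Step 2: [SO₂Cl₂] = 1.68 × e^(-0.016 × 27)
Step 3: [SO₂Cl₂] = 1.68 × e^(-0.432)
Step 4: [SO₂Cl₂] = 1.68 × 0.649209 = 1.091 M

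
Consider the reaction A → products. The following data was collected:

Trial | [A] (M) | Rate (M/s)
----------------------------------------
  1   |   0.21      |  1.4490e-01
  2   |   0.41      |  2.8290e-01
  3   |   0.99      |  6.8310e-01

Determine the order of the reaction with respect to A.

first order (1)

Step 1: Compare trials to find order n where rate₂/rate₁ = ([A]₂/[A]₁)^n
Step 2: rate₂/rate₁ = 2.8290e-01/1.4490e-01 = 1.952
Step 3: [A]₂/[A]₁ = 0.41/0.21 = 1.952
Step 4: n = ln(1.952)/ln(1.952) = 1.00 ≈ 1
Step 5: The reaction is first order in A.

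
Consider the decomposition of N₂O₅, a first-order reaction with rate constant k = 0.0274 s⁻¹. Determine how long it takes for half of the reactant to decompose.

25.3 s

Step 1: For a first-order reaction, t₁/₂ = ln(2)/k
Step 2: t₁/₂ = ln(2)/0.0274
Step 3: t₁/₂ = 0.6931/0.0274 = 25.3 s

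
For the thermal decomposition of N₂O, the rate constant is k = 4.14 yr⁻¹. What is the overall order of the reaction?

first order (1)

Step 1: The units of k for an nth-order reaction are (concentration)^(1-n)·(time)⁻¹.
Step 2: Here k has units yr⁻¹, so the concentration exponent is 0.
Step 3: 1 - n = 0 ⇒ n = 1. The reaction is first order.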